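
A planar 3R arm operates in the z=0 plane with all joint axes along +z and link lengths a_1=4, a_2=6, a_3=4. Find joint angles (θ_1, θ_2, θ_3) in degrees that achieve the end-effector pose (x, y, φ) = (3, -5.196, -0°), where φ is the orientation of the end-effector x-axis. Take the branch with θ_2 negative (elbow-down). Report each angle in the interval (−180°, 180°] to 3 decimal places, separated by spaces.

wrist centre = target − a_3·(cos φ, sin φ) = (-1.0000, -5.1960)
cos θ_2 = (27.9984−4²−6²)/(2·4·6) = -0.5000; θ_2 = -120.0022° (elbow-down)
β = atan2(-5.1960,-1.0000) = -100.8937°; ψ = atan2(-5.1960,0.9998) = -79.1085°
θ_1 = β − ψ = -21.7852°
θ_3 = φ − θ_1 − θ_2 = 141.7874° (wrapped to (-180°,180°])

-21.785 -120.002 141.787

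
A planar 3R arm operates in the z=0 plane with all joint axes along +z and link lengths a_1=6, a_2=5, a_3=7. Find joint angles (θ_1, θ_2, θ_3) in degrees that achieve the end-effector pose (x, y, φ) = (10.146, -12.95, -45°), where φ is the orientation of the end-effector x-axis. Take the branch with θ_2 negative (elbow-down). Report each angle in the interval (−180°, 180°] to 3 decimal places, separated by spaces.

wrist centre = target − a_3·(cos φ, sin φ) = (5.1963, -8.0003)
cos θ_2 = (91.0051−6²−5²)/(2·6·5) = 0.5001; θ_2 = -59.9944° (elbow-down)
β = atan2(-8.0003,5.1963) = -56.9958°; ψ = atan2(-4.3299,8.5004) = -26.9930°
θ_1 = β − ψ = -30.0028°
θ_3 = φ − θ_1 − θ_2 = 44.9972° (wrapped to (-180°,180°])

-30.003 -59.994 44.997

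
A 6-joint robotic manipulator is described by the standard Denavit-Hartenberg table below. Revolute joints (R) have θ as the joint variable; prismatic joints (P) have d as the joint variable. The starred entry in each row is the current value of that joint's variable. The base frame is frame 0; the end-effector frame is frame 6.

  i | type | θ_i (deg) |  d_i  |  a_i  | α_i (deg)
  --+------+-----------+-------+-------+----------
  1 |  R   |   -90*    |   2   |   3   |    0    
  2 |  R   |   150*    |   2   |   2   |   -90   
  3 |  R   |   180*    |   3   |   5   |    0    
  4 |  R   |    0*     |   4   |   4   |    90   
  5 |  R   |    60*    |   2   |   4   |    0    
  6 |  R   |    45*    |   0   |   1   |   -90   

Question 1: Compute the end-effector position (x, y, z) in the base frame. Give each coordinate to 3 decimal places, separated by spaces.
-14.269 -4.855 2.000

after link 1: o_1 = (0.0000, -3.0000, 2.0000)
after link 2: o_2 = (1.0000, -1.2679, 4.0000)
after link 3: o_3 = (-4.0981, -4.0981, 4.0000)
after link 4: o_4 = (-9.5622, -5.5622, 4.0000)
after link 5: o_5 = (-13.5622, -5.5622, 2.0000)
after link 6: o_6 = (-14.2693, -4.8551, 2.0000)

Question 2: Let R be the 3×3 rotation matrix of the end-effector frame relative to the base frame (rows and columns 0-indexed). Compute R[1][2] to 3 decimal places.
End-effector z-axis (col 2 of R) = (0.7071,0.7071,0.0000)
R[1][2] = 0.7071

0.707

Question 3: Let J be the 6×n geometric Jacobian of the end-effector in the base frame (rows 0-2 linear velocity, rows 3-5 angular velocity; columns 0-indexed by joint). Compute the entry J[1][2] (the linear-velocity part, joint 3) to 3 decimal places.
axis z_2 = (-0.8660,0.5000,0.0000); lever o_n−o_2 = (-15.2693,-3.5871,-2.0000)
cross product → J_v[:, 2] = (-1.0000,-1.7321,10.7412)
J_ω[:, 2] = z_2
entry J[1][2] = -1.7321

-1.732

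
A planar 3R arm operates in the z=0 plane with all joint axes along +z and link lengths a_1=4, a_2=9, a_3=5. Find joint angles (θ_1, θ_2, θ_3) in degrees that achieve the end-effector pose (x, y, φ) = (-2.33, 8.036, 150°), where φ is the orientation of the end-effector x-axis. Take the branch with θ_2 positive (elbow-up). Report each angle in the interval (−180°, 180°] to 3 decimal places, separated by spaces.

wrist centre = target − a_3·(cos φ, sin φ) = (2.0001, 5.5360)
cos θ_2 = (34.6478−4²−9²)/(2·4·9) = -0.8660; θ_2 = 149.9974° (elbow-up)
β = atan2(5.5360,2.0001) = 70.1355°; ψ = atan2(4.5004,-3.7940) = 130.1326°
θ_1 = β − ψ = -59.9971°
θ_3 = φ − θ_1 − θ_2 = 59.9997° (wrapped to (-180°,180°])

-59.997 149.997 60.000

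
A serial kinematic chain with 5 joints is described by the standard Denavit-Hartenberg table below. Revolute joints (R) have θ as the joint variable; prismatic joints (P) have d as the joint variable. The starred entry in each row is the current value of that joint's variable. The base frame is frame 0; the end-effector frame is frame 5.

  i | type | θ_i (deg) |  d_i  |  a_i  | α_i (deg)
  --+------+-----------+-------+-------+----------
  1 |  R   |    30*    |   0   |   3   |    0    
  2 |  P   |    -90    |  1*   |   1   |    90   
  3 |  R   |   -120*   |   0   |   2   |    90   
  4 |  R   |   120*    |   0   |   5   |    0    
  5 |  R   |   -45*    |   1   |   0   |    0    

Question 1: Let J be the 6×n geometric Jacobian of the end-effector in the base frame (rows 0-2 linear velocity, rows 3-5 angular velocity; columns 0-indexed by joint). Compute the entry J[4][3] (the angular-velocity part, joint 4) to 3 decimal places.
0.750

axis z_3 = (-0.4330,0.7500,0.5000); lever o_n−o_3 = (-3.5580,-2.4976,2.6651)
cross product → J_v[:, 3] = (3.2476,-0.6250,3.7500)
J_ω[:, 3] = z_3
entry J[4][3] = 0.7500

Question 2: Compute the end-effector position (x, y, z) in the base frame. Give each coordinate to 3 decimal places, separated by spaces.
-0.960 -0.998 1.933

after link 1: o_1 = (2.5981, 1.5000, 0.0000)
after link 2: o_2 = (3.0981, 0.6340, 1.0000)
after link 3: o_3 = (2.5981, 1.5000, -0.7321)
after link 4: o_4 = (-0.5269, -1.7476, 1.4330)
after link 5: o_5 = (-0.9599, -0.9976, 1.9330)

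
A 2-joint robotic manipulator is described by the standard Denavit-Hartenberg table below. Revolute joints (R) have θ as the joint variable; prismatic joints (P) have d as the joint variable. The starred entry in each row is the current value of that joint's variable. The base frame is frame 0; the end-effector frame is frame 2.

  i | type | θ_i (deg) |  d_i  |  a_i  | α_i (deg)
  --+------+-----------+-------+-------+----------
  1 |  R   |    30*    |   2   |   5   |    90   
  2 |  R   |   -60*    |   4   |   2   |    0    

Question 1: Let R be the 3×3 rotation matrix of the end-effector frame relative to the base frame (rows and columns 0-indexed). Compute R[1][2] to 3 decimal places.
End-effector z-axis (col 2 of R) = (0.5000,-0.8660,0.0000)
R[1][2] = -0.8660

-0.866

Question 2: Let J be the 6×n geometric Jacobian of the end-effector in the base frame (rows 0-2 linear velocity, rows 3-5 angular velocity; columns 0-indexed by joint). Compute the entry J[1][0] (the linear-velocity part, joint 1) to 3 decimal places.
7.196

axis z_0 = ẑ; lever o_n−o_0 = (7.1962,-0.4641,0.2679)
cross product → J_v[:, 0] = (0.4641,7.1962,-0.0000)
J_ω[:, 0] = z_0
entry J[1][0] = 7.1962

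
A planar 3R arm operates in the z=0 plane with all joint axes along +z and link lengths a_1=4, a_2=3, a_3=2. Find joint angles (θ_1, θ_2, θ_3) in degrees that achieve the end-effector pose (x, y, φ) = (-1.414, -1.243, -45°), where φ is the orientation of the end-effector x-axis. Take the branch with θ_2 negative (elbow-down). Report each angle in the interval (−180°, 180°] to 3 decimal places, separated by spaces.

wrist centre = target − a_3·(cos φ, sin φ) = (-2.8282, 0.1712)
cos θ_2 = (8.0281−4²−3²)/(2·4·3) = -0.7072; θ_2 = -135.0045° (elbow-down)
β = atan2(0.1712,-2.8282) = 176.5357°; ψ = atan2(-2.1212,1.8785) = -48.4716°
θ_1 = β − ψ = 225.0073°
θ_3 = φ − θ_1 − θ_2 = -135.0028° (wrapped to (-180°,180°])

-134.993 -135.004 -135.003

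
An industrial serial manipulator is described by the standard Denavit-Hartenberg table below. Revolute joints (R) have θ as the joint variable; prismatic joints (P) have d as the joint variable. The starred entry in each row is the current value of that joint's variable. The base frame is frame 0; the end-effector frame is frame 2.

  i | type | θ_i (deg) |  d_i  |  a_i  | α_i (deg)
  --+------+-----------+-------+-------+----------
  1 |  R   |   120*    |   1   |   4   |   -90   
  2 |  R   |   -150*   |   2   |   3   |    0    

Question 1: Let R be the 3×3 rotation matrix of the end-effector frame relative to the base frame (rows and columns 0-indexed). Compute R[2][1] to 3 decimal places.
0.866

End-effector y-axis (col 1 of R) = (-0.2500,0.4330,0.8660)
R[2][1] = 0.8660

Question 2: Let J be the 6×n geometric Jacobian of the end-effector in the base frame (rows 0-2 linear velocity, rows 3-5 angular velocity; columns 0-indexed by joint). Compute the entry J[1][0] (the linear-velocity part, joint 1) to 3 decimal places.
axis z_0 = ẑ; lever o_n−o_0 = (-2.4330,0.2141,2.5000)
cross product → J_v[:, 0] = (-0.2141,-2.4330,0.0000)
J_ω[:, 0] = z_0
entry J[1][0] = -2.4330

-2.433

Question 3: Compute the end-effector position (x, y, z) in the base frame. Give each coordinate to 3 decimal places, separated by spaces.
-2.433 0.214 2.500

after link 1: o_1 = (-2.0000, 3.4641, 1.0000)
after link 2: o_2 = (-2.4330, 0.2141, 2.5000)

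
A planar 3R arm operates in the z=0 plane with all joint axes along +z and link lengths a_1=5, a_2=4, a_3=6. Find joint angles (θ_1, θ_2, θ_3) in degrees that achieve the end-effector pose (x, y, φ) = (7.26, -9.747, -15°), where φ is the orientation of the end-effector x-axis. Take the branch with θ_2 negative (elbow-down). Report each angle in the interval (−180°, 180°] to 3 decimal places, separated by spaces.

wrist centre = target − a_3·(cos φ, sin φ) = (1.4644, -8.1941)
cos θ_2 = (69.2876−5²−4²)/(2·5·4) = 0.7072; θ_2 = -44.9932° (elbow-down)
β = atan2(-8.1941,1.4644) = -79.8671°; ψ = atan2(-2.8281,7.8288) = -19.8619°
θ_1 = β − ψ = -60.0052°
θ_3 = φ − θ_1 − θ_2 = 89.9983° (wrapped to (-180°,180°])

-60.005 -44.993 89.998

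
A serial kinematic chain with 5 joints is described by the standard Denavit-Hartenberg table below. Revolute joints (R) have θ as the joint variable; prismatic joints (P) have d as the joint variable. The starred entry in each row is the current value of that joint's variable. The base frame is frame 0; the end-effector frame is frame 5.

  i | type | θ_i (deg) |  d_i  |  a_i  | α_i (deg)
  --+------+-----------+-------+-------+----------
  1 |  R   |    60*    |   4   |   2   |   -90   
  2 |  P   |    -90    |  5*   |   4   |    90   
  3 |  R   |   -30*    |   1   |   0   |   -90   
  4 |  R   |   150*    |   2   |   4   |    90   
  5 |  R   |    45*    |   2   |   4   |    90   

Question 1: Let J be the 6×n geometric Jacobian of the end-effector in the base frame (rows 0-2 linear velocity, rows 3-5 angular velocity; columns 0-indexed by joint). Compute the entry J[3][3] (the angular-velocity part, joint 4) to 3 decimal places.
axis z_3 = (-0.7500,0.4330,0.5000); lever o_n−o_3 = (-3.1758,7.7760,-1.8411)
cross product → J_v[:, 3] = (-4.6852,-2.9687,-4.4568)
J_ω[:, 3] = z_3
entry J[3][3] = -0.7500

-0.750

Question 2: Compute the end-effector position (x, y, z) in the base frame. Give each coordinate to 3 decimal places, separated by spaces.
after link 1: o_1 = (1.0000, 1.7321, 4.0000)
after link 2: o_2 = (-3.3301, 4.2321, 8.0000)
after link 3: o_3 = (-3.8301, 3.3660, 8.0000)
after link 4: o_4 = (-5.8301, 6.8301, 6.0000)
after link 5: o_5 = (-7.0060, 11.1420, 6.1589)

-7.006 11.142 6.159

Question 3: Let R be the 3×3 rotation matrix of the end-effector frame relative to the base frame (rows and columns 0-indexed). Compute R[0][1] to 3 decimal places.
End-effector y-axis (col 1 of R) = (0.6495,0.6250,0.4330)
R[0][1] = 0.6495

0.650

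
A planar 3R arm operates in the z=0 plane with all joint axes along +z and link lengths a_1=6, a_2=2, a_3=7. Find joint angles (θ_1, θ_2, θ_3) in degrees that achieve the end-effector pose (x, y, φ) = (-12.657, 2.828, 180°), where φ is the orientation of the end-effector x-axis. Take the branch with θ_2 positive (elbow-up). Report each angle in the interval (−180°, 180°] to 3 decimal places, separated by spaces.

wrist centre = target − a_3·(cos φ, sin φ) = (-5.6570, 2.8280)
cos θ_2 = (39.9992−6²−2²)/(2·6·2) = -0.0000; θ_2 = 90.0018° (elbow-up)
β = atan2(2.8280,-5.6570) = 153.4390°; ψ = atan2(2.0000,5.9999) = 18.4351°
θ_1 = β − ψ = 135.0039°
θ_3 = φ − θ_1 − θ_2 = -45.0057° (wrapped to (-180°,180°])

135.004 90.002 -45.006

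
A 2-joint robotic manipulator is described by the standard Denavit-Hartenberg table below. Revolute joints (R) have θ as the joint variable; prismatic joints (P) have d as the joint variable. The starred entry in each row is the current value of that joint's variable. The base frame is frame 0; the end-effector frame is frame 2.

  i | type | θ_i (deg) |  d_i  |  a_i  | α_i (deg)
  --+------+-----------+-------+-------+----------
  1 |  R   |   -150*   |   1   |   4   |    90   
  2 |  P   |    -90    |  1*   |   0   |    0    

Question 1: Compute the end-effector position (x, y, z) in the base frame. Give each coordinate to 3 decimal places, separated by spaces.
-3.964 -1.134 1.000

after link 1: o_1 = (-3.4641, -2.0000, 1.0000)
after link 2: o_2 = (-3.9641, -1.1340, 1.0000)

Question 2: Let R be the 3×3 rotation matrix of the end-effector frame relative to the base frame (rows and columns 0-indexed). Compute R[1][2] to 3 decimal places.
End-effector z-axis (col 2 of R) = (-0.5000,0.8660,0.0000)
R[1][2] = 0.8660

0.866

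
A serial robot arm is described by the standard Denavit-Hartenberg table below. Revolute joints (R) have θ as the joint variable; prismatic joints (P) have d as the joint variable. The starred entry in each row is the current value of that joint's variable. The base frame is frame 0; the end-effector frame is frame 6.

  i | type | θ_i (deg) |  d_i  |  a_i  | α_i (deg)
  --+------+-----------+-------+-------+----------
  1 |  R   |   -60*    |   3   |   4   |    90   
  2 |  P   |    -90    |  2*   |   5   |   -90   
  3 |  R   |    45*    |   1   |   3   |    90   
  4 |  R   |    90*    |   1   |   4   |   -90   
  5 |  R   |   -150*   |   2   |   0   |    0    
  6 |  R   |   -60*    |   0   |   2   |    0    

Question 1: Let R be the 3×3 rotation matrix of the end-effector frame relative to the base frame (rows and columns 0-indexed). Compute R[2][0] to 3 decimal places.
0.354

End-effector x-axis (col 0 of R) = (-0.1268,0.9268,0.3536)
R[2][0] = 0.3536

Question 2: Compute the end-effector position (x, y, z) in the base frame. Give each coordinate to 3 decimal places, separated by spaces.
after link 1: o_1 = (2.0000, -3.4641, 3.0000)
after link 2: o_2 = (0.2679, -4.4641, -2.0000)
after link 3: o_3 = (2.6051, -4.2695, -4.1213)
after link 4: o_4 = (3.9927, -8.0871, -4.8284)
after link 5: o_5 = (2.7679, -8.7942, -3.4142)
after link 6: o_6 = (2.5143, -6.9407, -2.7071)

2.514 -6.941 -2.707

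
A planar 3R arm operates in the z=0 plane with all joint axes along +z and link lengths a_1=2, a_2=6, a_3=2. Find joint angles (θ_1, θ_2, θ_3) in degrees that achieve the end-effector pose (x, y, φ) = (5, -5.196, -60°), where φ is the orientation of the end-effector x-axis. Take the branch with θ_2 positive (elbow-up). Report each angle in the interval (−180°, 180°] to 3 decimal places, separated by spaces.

wrist centre = target − a_3·(cos φ, sin φ) = (4.0000, -3.4639)
cos θ_2 = (27.9989−2²−6²)/(2·2·6) = -0.5000; θ_2 = 120.0029° (elbow-up)
β = atan2(-3.4639,4.0000) = -40.8921°; ψ = atan2(5.1960,-1.0003) = 100.8965°
θ_1 = β − ψ = -141.7887°
θ_3 = φ − θ_1 − θ_2 = -38.2143° (wrapped to (-180°,180°])

-141.789 120.003 -38.214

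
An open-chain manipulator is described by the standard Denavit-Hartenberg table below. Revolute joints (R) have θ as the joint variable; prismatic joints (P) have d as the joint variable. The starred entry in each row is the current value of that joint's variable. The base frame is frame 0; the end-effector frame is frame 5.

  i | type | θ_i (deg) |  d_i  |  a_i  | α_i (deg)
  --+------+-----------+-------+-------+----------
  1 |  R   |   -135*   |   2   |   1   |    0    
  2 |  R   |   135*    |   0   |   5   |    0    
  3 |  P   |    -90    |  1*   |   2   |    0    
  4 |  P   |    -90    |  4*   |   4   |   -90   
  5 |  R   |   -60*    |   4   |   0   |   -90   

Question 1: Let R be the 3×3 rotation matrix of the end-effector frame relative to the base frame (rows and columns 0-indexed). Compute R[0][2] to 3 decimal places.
-0.866

End-effector z-axis (col 2 of R) = (-0.8660,-0.0000,-0.5000)
R[0][2] = -0.8660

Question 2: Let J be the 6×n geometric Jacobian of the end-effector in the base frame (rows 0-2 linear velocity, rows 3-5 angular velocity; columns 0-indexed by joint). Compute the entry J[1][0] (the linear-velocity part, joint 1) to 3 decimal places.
0.293

axis z_0 = ẑ; lever o_n−o_0 = (0.2929,-6.7071,7.0000)
cross product → J_v[:, 0] = (6.7071,0.2929,-0.0000)
J_ω[:, 0] = z_0
entry J[1][0] = 0.2929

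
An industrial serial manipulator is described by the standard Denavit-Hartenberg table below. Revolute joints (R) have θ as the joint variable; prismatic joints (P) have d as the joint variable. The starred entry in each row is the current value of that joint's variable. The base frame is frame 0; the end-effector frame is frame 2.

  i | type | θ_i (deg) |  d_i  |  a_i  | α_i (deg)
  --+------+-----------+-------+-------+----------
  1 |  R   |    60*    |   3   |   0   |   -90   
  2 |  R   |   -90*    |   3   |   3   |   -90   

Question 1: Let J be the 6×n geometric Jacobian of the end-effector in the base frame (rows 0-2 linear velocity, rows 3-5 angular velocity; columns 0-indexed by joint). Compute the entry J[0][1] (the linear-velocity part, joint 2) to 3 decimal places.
1.500

axis z_1 = (-0.8660,0.5000,0.0000); lever o_n−o_1 = (-2.5981,1.5000,3.0000)
cross product → J_v[:, 1] = (1.5000,2.5981,-0.0000)
J_ω[:, 1] = z_1
entry J[0][1] = 1.5000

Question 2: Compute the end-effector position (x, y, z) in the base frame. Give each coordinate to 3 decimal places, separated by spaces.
-2.598 1.500 6.000

after link 1: o_1 = (0.0000, 0.0000, 3.0000)
after link 2: o_2 = (-2.5981, 1.5000, 6.0000)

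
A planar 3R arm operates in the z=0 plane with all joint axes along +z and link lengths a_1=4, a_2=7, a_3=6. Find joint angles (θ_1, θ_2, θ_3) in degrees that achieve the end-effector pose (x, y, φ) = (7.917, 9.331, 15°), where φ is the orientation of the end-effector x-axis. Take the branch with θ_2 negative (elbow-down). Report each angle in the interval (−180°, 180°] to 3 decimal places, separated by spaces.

135.000 -90.001 -29.999

wrist centre = target − a_3·(cos φ, sin φ) = (2.1214, 7.7781)
cos θ_2 = (64.9991−4²−7²)/(2·4·7) = -0.0000; θ_2 = -90.0009° (elbow-down)
β = atan2(7.7781,2.1214) = 74.7439°; ψ = atan2(-7.0000,3.9999) = -60.2558°
θ_1 = β − ψ = 134.9996°
θ_3 = φ − θ_1 − θ_2 = -29.9988° (wrapped to (-180°,180°])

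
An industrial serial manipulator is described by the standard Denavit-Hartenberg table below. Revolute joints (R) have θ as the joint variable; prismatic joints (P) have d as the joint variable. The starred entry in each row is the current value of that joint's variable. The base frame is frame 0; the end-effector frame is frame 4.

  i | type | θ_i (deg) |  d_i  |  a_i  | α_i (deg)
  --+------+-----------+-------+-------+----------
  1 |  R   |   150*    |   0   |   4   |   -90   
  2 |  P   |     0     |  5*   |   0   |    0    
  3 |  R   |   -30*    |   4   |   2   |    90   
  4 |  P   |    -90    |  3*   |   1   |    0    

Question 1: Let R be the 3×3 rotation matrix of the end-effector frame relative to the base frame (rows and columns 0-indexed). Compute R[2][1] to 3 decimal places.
0.500

End-effector y-axis (col 1 of R) = (-0.7500,0.4330,0.5000)
R[2][1] = 0.5000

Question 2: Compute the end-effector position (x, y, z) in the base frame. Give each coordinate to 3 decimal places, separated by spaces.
-7.665 -4.812 3.598

after link 1: o_1 = (-3.4641, 2.0000, 0.0000)
after link 2: o_2 = (-5.9641, -2.3301, 0.0000)
after link 3: o_3 = (-9.4641, -4.9282, 1.0000)
after link 4: o_4 = (-7.6651, -4.8122, 3.5981)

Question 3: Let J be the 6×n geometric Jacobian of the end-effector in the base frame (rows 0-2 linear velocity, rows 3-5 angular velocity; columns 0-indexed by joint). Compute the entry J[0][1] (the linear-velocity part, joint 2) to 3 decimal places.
-0.500

prismatic axis z_1 = (-0.5000,-0.8660,0.0000)
J_v[:, 1] = z_1; J_ω[:, 1] = (0,0,0)
entry J[0][1] = -0.5000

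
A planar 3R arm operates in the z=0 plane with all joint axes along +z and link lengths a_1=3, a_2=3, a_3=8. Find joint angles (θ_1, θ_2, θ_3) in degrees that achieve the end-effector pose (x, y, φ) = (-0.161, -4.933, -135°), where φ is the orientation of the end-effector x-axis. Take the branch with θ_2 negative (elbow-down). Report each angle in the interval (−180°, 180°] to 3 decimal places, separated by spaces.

wrist centre = target − a_3·(cos φ, sin φ) = (5.4959, 0.7239)
cos θ_2 = (30.7284−3²−3²)/(2·3·3) = 0.7071; θ_2 = -44.9979° (elbow-down)
β = atan2(0.7239,5.4959) = 7.5032°; ψ = atan2(-2.1212,5.1214) = -22.4990°
θ_1 = β − ψ = 30.0022°
θ_3 = φ − θ_1 − θ_2 = -120.0042° (wrapped to (-180°,180°])

30.002 -44.998 -120.004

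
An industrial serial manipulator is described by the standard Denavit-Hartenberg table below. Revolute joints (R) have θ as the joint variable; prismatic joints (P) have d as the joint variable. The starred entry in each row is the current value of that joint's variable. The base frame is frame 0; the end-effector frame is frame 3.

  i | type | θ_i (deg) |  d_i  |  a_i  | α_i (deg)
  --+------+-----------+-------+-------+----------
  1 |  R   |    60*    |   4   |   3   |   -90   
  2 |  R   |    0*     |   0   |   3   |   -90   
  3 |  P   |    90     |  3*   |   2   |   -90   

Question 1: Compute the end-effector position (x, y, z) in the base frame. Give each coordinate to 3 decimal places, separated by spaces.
4.732 4.196 1.000

after link 1: o_1 = (1.5000, 2.5981, 4.0000)
after link 2: o_2 = (3.0000, 5.1962, 4.0000)
after link 3: o_3 = (4.7321, 4.1962, 1.0000)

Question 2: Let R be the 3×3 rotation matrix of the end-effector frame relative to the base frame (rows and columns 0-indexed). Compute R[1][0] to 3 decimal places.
-0.500

End-effector x-axis (col 0 of R) = (0.8660,-0.5000,-0.0000)
R[1][0] = -0.5000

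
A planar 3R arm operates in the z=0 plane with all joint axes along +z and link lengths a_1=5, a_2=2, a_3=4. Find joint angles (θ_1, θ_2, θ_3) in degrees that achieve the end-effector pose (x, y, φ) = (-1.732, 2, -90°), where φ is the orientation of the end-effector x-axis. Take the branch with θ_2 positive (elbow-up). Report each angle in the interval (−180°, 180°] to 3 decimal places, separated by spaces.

wrist centre = target − a_3·(cos φ, sin φ) = (-1.7320, 6.0000)
cos θ_2 = (38.9998−5²−2²)/(2·5·2) = 0.5000; θ_2 = 60.0006° (elbow-up)
β = atan2(6.0000,-1.7320) = 106.1017°; ψ = atan2(1.7321,6.0000) = 16.1022°
θ_1 = β − ψ = 89.9994°
θ_3 = φ − θ_1 − θ_2 = 120.0000° (wrapped to (-180°,180°])

89.999 60.001 120.000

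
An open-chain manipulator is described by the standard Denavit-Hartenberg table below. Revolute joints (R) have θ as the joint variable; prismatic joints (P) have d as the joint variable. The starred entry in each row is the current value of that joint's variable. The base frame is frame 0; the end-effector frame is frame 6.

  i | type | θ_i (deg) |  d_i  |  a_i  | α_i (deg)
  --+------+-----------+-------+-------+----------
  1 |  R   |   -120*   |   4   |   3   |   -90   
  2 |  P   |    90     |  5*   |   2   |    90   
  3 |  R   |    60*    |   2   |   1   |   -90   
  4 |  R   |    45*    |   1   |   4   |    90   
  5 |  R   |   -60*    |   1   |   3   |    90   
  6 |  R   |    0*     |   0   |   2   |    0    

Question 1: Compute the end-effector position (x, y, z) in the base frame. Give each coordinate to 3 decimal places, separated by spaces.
7.060 -5.359 -4.036

after link 1: o_1 = (-1.5000, -2.5981, 4.0000)
after link 2: o_2 = (2.8301, -5.0981, 2.0000)
after link 3: o_3 = (2.5801, -7.2631, 1.5000)
after link 4: o_4 = (6.5487, -6.2884, 0.9518)
after link 5: o_5 = (6.9263, -6.0982, -2.1821)
after link 6: o_6 = (7.0602, -5.3590, -4.0356)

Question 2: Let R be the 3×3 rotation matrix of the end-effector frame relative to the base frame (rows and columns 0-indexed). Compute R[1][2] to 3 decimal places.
End-effector z-axis (col 2 of R) = (-0.9820,-0.1402,-0.1268)
R[1][2] = -0.1402

-0.140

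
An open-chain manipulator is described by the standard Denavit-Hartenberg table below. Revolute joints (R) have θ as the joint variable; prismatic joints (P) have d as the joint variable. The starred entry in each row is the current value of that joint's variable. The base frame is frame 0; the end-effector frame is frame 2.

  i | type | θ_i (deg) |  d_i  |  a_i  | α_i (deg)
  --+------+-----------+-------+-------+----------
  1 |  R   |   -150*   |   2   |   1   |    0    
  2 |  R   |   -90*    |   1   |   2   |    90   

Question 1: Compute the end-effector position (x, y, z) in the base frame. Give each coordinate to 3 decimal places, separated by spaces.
-1.866 1.232 3.000

after link 1: o_1 = (-0.8660, -0.5000, 2.0000)
after link 2: o_2 = (-1.8660, 1.2321, 3.0000)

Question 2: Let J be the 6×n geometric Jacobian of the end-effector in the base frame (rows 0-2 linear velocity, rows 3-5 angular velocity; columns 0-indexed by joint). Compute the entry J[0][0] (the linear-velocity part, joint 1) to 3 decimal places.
axis z_0 = ẑ; lever o_n−o_0 = (-1.8660,1.2321,3.0000)
cross product → J_v[:, 0] = (-1.2321,-1.8660,0.0000)
J_ω[:, 0] = z_0
entry J[0][0] = -1.2321

-1.232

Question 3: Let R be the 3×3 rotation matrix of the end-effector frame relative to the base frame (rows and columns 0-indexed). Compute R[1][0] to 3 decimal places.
End-effector x-axis (col 0 of R) = (-0.5000,0.8660,0.0000)
R[1][0] = 0.8660

0.866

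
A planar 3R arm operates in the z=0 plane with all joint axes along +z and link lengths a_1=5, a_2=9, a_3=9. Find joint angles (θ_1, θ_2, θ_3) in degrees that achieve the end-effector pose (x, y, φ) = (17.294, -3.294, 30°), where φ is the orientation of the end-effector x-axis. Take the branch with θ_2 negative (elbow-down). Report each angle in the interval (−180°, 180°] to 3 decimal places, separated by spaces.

0.004 -60.006 90.002

wrist centre = target − a_3·(cos φ, sin φ) = (9.4998, -7.7940)
cos θ_2 = (150.9921−5²−9²)/(2·5·9) = 0.4999; θ_2 = -60.0058° (elbow-down)
β = atan2(-7.7940,9.4998) = -39.3669°; ψ = atan2(-7.7947,9.4992) = -39.3710°
θ_1 = β − ψ = 0.0041°
θ_3 = φ − θ_1 − θ_2 = 90.0017° (wrapped to (-180°,180°])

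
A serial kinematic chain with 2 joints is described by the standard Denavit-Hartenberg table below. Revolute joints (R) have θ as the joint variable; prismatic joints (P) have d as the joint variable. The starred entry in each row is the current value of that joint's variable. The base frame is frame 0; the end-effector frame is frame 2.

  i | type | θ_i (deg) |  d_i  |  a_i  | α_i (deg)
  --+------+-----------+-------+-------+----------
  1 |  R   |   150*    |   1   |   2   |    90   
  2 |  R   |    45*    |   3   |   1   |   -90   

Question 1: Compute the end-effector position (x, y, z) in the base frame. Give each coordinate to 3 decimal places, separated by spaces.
after link 1: o_1 = (-1.7321, 1.0000, 1.0000)
after link 2: o_2 = (-0.8444, 3.9516, 1.7071)

-0.844 3.952 1.707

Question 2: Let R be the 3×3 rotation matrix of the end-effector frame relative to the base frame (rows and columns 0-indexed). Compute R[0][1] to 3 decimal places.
-0.500

End-effector y-axis (col 1 of R) = (-0.5000,-0.8660,-0.0000)
R[0][1] = -0.5000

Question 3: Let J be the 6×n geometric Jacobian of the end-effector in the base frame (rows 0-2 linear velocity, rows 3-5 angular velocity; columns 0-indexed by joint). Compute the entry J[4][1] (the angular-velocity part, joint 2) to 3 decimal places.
0.866

axis z_1 = (0.5000,0.8660,0.0000); lever o_n−o_1 = (0.8876,2.9516,0.7071)
cross product → J_v[:, 1] = (0.6124,-0.3536,0.7071)
J_ω[:, 1] = z_1
entry J[4][1] = 0.8660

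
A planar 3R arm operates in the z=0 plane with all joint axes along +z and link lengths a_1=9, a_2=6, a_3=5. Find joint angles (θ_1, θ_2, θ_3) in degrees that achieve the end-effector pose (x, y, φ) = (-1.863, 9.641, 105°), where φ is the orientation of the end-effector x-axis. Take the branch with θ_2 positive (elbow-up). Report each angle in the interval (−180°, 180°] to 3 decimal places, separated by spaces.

wrist centre = target − a_3·(cos φ, sin φ) = (-0.5689, 4.8114)
cos θ_2 = (23.4729−9²−6²)/(2·9·6) = -0.8660; θ_2 = 149.9961° (elbow-up)
β = atan2(4.8114,-0.5689) = 96.7434°; ψ = atan2(3.0004,3.8041) = 38.2638°
θ_1 = β − ψ = 58.4797°
θ_3 = φ − θ_1 − θ_2 = -103.4758° (wrapped to (-180°,180°])

58.480 149.996 -103.476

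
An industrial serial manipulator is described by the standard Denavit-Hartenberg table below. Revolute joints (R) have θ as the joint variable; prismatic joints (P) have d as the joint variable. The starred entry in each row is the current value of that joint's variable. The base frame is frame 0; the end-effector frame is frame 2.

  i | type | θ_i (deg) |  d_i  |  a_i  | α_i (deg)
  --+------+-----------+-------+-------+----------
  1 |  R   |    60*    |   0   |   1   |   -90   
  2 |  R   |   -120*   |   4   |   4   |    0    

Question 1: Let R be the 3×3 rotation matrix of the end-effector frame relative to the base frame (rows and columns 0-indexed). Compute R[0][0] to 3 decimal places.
End-effector x-axis (col 0 of R) = (-0.2500,-0.4330,0.8660)
R[0][0] = -0.2500

-0.250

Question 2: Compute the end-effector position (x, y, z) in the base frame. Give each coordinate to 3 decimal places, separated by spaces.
-3.964 1.134 3.464

after link 1: o_1 = (0.5000, 0.8660, 0.0000)
after link 2: o_2 = (-3.9641, 1.1340, 3.4641)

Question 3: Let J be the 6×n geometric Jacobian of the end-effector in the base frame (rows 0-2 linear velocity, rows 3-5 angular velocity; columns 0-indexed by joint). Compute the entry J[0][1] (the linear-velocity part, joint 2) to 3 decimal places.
axis z_1 = (-0.8660,0.5000,0.0000); lever o_n−o_1 = (-4.4641,0.2679,3.4641)
cross product → J_v[:, 1] = (1.7321,3.0000,2.0000)
J_ω[:, 1] = z_1
entry J[0][1] = 1.7321

1.732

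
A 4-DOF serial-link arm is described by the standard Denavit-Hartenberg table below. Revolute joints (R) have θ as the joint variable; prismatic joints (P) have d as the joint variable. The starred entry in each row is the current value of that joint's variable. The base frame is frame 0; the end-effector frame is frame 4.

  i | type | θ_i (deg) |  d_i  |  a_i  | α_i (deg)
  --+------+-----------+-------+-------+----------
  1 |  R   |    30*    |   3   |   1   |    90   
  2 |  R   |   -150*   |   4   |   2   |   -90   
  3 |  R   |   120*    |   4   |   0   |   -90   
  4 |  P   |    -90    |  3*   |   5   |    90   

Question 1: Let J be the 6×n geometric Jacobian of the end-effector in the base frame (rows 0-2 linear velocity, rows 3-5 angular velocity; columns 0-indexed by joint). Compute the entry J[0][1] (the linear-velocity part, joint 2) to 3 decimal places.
6.491

axis z_1 = (0.5000,-0.8660,0.0000); lever o_n−o_1 = (7.0957,-2.2542,-7.4952)
cross product → J_v[:, 1] = (6.4910,3.7476,5.0179)
J_ω[:, 1] = z_1
entry J[0][1] = 6.4910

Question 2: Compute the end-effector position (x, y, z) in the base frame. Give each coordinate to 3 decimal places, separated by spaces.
after link 1: o_1 = (0.8660, 0.5000, 3.0000)
after link 2: o_2 = (1.3660, -3.8301, 2.0000)
after link 3: o_3 = (3.0981, -2.8301, -1.4641)
after link 4: o_4 = (7.9617, -1.7542, -4.4952)

7.962 -1.754 -4.495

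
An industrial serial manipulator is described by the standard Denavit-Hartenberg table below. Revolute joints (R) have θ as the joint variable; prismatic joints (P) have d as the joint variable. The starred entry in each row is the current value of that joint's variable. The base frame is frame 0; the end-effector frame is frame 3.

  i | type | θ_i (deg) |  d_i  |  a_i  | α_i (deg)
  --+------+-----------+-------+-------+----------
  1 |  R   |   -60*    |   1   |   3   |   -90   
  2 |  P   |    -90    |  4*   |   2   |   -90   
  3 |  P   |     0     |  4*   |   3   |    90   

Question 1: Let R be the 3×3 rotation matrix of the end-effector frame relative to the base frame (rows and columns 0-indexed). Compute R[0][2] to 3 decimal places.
0.866

End-effector z-axis (col 2 of R) = (0.8660,0.5000,0.0000)
R[0][2] = 0.8660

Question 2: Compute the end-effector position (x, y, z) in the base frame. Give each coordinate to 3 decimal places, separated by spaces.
6.964 -4.062 6.000

after link 1: o_1 = (1.5000, -2.5981, 1.0000)
after link 2: o_2 = (4.9641, -0.5981, 3.0000)
after link 3: o_3 = (6.9641, -4.0622, 6.0000)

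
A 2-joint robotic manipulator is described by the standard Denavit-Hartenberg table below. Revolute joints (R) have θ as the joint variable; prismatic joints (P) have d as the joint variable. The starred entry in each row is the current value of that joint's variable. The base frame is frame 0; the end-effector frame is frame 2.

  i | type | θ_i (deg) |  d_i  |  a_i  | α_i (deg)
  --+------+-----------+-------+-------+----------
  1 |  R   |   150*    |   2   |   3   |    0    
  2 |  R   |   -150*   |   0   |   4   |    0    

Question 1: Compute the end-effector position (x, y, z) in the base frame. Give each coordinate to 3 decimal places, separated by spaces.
after link 1: o_1 = (-2.5981, 1.5000, 2.0000)
after link 2: o_2 = (1.4019, 1.5000, 2.0000)

1.402 1.500 2.000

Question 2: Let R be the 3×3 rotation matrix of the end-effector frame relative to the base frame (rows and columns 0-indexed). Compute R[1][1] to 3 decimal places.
1.000

End-effector y-axis (col 1 of R) = (0.0000,1.0000,0.0000)
R[1][1] = 1.0000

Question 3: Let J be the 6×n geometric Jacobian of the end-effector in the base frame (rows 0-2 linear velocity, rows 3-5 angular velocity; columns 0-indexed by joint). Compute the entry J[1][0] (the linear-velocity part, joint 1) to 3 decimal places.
1.402

axis z_0 = ẑ; lever o_n−o_0 = (1.4019,1.5000,2.0000)
cross product → J_v[:, 0] = (-1.5000,1.4019,0.0000)
J_ω[:, 0] = z_0
entry J[1][0] = 1.4019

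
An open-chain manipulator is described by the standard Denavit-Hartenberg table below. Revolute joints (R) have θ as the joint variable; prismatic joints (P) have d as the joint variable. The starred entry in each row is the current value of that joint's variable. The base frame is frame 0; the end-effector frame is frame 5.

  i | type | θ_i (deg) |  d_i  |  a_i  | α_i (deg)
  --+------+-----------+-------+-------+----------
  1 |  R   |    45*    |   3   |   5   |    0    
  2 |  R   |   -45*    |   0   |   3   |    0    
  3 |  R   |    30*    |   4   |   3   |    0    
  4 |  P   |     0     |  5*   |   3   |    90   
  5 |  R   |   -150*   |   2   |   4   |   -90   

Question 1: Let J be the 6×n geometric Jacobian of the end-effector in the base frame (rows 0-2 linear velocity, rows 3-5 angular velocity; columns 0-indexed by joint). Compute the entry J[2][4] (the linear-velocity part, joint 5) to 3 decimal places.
-3.464

axis z_4 = (0.5000,-0.8660,0.0000); lever o_n−o_4 = (-2.0000,-3.4641,-2.0000)
cross product → J_v[:, 4] = (1.7321,1.0000,-3.4641)
J_ω[:, 4] = z_4
entry J[2][4] = -3.4641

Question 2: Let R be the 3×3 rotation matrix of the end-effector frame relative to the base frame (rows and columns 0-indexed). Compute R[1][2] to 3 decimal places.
0.250

End-effector z-axis (col 2 of R) = (0.4330,0.2500,-0.8660)
R[1][2] = 0.2500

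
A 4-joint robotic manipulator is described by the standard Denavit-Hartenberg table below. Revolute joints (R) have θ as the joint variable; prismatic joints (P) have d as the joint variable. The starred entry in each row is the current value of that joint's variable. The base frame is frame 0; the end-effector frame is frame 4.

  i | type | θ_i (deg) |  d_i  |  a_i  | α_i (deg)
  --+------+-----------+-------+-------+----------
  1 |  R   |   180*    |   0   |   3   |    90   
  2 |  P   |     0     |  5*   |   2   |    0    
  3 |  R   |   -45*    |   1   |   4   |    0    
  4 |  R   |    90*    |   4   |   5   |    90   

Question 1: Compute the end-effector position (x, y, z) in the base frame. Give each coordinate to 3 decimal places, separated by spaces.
-11.364 10.000 0.707

after link 1: o_1 = (-3.0000, 0.0000, 0.0000)
after link 2: o_2 = (-5.0000, 5.0000, 0.0000)
after link 3: o_3 = (-7.8284, 6.0000, -2.8284)
after link 4: o_4 = (-11.3640, 10.0000, 0.7071)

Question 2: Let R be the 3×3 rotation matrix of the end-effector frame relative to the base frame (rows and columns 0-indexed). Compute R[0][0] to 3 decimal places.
End-effector x-axis (col 0 of R) = (-0.7071,0.0000,0.7071)
R[0][0] = -0.7071

-0.707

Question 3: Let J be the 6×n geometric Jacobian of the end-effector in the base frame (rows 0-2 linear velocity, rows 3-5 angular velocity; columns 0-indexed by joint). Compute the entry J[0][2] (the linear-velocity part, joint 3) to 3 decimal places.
0.707

axis z_2 = (0.0000,1.0000,0.0000); lever o_n−o_2 = (-6.3640,5.0000,0.7071)
cross product → J_v[:, 2] = (0.7071,-0.0000,6.3640)
J_ω[:, 2] = z_2
entry J[0][2] = 0.7071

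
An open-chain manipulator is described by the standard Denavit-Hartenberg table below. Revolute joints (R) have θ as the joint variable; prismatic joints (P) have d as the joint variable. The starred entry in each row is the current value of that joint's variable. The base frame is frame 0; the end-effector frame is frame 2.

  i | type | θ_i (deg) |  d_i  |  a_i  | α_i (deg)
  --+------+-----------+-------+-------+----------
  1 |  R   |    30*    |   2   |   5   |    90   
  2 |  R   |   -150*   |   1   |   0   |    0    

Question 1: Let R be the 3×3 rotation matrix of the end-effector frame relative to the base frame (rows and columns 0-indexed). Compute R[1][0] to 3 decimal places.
-0.433

End-effector x-axis (col 0 of R) = (-0.7500,-0.4330,-0.5000)
R[1][0] = -0.4330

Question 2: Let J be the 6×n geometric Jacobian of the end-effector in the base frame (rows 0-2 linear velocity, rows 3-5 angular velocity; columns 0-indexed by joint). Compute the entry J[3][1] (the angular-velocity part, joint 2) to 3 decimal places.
axis z_1 = (0.5000,-0.8660,0.0000); lever o_n−o_1 = (0.5000,-0.8660,0.0000)
cross product → J_v[:, 1] = (0.0000,0.0000,0.0000)
J_ω[:, 1] = z_1
entry J[3][1] = 0.5000

0.500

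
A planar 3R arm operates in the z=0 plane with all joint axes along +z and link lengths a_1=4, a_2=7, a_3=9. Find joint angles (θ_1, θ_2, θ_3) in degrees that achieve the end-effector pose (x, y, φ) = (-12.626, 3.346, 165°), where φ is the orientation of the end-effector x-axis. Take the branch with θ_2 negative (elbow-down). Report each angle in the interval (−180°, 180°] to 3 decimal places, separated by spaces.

wrist centre = target − a_3·(cos φ, sin φ) = (-3.9327, 1.0166)
cos θ_2 = (16.4994−4²−7²)/(2·4·7) = -0.8661; θ_2 = -150.0065° (elbow-down)
β = atan2(1.0166,-3.9327) = 165.5059°; ψ = atan2(-3.4993,-2.0626) = -120.5161°
θ_1 = β − ψ = 286.0219°
θ_3 = φ − θ_1 − θ_2 = 28.9846° (wrapped to (-180°,180°])

-73.978 -150.006 28.985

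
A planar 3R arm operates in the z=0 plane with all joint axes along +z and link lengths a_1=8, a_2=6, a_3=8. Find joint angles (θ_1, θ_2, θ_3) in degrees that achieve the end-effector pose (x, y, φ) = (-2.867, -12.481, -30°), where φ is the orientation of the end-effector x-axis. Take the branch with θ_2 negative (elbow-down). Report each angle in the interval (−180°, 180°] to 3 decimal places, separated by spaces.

-119.996 -45.007 135.004

wrist centre = target − a_3·(cos φ, sin φ) = (-9.7952, -8.4810)
cos θ_2 = (167.8734−8²−6²)/(2·8·6) = 0.7070; θ_2 = -45.0075° (elbow-down)
β = atan2(-8.4810,-9.7952) = -139.1129°; ψ = atan2(-4.2432,12.2421) = -19.1167°
θ_1 = β − ψ = -119.9963°
θ_3 = φ − θ_1 − θ_2 = 135.0037° (wrapped to (-180°,180°])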